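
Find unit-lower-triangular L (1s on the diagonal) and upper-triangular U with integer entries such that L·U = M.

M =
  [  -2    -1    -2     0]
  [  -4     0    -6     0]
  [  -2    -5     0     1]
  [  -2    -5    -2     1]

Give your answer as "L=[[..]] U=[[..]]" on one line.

L=[[1,0,0,0],[2,1,0,0],[1,-2,1,0],[1,-2,2,1]] U=[[-2,-1,-2,0],[0,2,-2,0],[0,0,-2,1],[0,0,0,-1]]

  r1 -= 2·r0 → [0,2,-2,0]
  r2 -= 1·r0 → [0,-4,2,1]
  r3 -= 1·r0 → [0,-4,0,1]
  r2 -= -2·r1 → [0,0,-2,1]
  r3 -= -2·r1 → [0,0,-4,1]
  r3 -= 2·r2 → [0,0,0,-1]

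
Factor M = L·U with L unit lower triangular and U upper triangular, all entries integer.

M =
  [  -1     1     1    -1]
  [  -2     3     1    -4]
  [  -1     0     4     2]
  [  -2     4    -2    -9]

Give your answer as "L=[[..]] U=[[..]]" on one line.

  R1 -= 2·R0 → [0,1,-1,-2]
  R2 -= 1·R0 → [0,-1,3,3]
  R3 -= 2·R0 → [0,2,-4,-7]
  R2 -= -1·R1 → [0,0,2,1]
  R3 -= 2·R1 → [0,0,-2,-3]
  R3 -= -1·R2 → [0,0,0,-2]

L=[[1,0,0,0],[2,1,0,0],[1,-1,1,0],[2,2,-1,1]] U=[[-1,1,1,-1],[0,1,-1,-2],[0,0,2,1],[0,0,0,-2]]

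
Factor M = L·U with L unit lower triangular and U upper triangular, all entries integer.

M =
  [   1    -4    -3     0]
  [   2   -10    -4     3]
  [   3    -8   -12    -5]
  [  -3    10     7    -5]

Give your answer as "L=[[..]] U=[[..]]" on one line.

  R1 -= 2·R0 → [0,-2,2,3]
  R2 -= 3·R0 → [0,4,-3,-5]
  R3 -= -3·R0 → [0,-2,-2,-5]
  R2 -= -2·R1 → [0,0,1,1]
  R3 -= 1·R1 → [0,0,-4,-8]
  R3 -= -4·R2 → [0,0,0,-4]

L=[[1,0,0,0],[2,1,0,0],[3,-2,1,0],[-3,1,-4,1]] U=[[1,-4,-3,0],[0,-2,2,3],[0,0,1,1],[0,0,0,-4]]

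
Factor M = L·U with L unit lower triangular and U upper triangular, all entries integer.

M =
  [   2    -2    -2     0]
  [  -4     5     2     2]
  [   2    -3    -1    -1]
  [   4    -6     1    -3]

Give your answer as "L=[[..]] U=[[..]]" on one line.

L=[[1,0,0,0],[-2,1,0,0],[1,-1,1,0],[2,-2,-1,1]] U=[[2,-2,-2,0],[0,1,-2,2],[0,0,-1,1],[0,0,0,2]]

  R1 -= -2·R0 → [0,1,-2,2]
  R2 -= 1·R0 → [0,-1,1,-1]
  R3 -= 2·R0 → [0,-2,5,-3]
  R2 -= -1·R1 → [0,0,-1,1]
  R3 -= -2·R1 → [0,0,1,1]
  R3 -= -1·R2 → [0,0,0,2]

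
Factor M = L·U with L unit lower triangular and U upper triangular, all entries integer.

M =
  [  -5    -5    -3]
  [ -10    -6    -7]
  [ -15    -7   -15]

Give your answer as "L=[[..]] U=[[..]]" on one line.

  r1 -= 2·r0 → [0,4,-1]
  r2 -= 3·r0 → [0,8,-6]
  r2 -= 2·r1 → [0,0,-4]

L=[[1,0,0],[2,1,0],[3,2,1]] U=[[-5,-5,-3],[0,4,-1],[0,0,-4]]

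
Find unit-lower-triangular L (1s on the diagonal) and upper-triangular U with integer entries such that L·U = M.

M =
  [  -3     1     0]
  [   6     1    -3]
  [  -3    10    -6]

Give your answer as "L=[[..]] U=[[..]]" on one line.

  R1 -= -2·R0 → [0,3,-3]
  R2 -= 1·R0 → [0,9,-6]
  R2 -= 3·R1 → [0,0,3]

L=[[1,0,0],[-2,1,0],[1,3,1]] U=[[-3,1,0],[0,3,-3],[0,0,3]]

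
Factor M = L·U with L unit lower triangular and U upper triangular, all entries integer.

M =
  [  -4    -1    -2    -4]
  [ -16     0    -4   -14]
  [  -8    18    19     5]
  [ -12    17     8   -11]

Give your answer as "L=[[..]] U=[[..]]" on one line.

  row1 -= 4·row0 → [0,4,4,2]
  row2 -= 2·row0 → [0,20,23,13]
  row3 -= 3·row0 → [0,20,14,1]
  row2 -= 5·row1 → [0,0,3,3]
  row3 -= 5·row1 → [0,0,-6,-9]
  row3 -= -2·row2 → [0,0,0,-3]

L=[[1,0,0,0],[4,1,0,0],[2,5,1,0],[3,5,-2,1]] U=[[-4,-1,-2,-4],[0,4,4,2],[0,0,3,3],[0,0,0,-3]]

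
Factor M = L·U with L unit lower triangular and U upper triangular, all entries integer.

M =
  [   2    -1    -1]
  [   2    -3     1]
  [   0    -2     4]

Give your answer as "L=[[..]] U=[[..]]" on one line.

  r1 -= 1·r0 → [0,-2,2]
  r2 -= 0·r0 → [0,-2,4]
  r2 -= 1·r1 → [0,0,2]

L=[[1,0,0],[1,1,0],[0,1,1]] U=[[2,-1,-1],[0,-2,2],[0,0,2]]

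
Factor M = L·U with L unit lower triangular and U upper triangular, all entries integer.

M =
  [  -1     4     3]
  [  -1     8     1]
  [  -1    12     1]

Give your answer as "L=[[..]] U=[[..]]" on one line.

L=[[1,0,0],[1,1,0],[1,2,1]] U=[[-1,4,3],[0,4,-2],[0,0,2]]

  r1 -= 1·r0 → [0,4,-2]
  r2 -= 1·r0 → [0,8,-2]
  r2 -= 2·r1 → [0,0,2]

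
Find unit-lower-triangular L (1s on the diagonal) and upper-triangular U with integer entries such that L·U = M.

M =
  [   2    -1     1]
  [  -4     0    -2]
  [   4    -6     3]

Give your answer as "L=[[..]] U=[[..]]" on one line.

  r1 -= -2·r0 → [0,-2,0]
  r2 -= 2·r0 → [0,-4,1]
  r2 -= 2·r1 → [0,0,1]

L=[[1,0,0],[-2,1,0],[2,2,1]] U=[[2,-1,1],[0,-2,0],[0,0,1]]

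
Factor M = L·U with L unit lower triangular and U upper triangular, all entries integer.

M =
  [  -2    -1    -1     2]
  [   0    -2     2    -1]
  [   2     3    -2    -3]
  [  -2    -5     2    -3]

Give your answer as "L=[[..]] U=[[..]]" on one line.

  r1 -= 0·r0 → [0,-2,2,-1]
  r2 -= -1·r0 → [0,2,-3,-1]
  r3 -= 1·r0 → [0,-4,3,-5]
  r2 -= -1·r1 → [0,0,-1,-2]
  r3 -= 2·r1 → [0,0,-1,-3]
  r3 -= 1·r2 → [0,0,0,-1]

L=[[1,0,0,0],[0,1,0,0],[-1,-1,1,0],[1,2,1,1]] U=[[-2,-1,-1,2],[0,-2,2,-1],[0,0,-1,-2],[0,0,0,-1]]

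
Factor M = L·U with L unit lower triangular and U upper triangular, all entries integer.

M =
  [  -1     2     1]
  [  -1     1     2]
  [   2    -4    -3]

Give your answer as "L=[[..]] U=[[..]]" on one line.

  r1 -= 1·r0 → [0,-1,1]
  r2 -= -2·r0 → [0,0,-1]
  r2 -= 0·r1 → [0,0,-1]

L=[[1,0,0],[1,1,0],[-2,0,1]] U=[[-1,2,1],[0,-1,1],[0,0,-1]]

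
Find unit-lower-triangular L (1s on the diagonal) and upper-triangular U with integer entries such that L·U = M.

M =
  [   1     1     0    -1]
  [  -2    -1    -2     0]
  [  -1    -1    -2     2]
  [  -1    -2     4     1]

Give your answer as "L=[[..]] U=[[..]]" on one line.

L=[[1,0,0,0],[-2,1,0,0],[-1,0,1,0],[-1,-1,-1,1]] U=[[1,1,0,-1],[0,1,-2,-2],[0,0,-2,1],[0,0,0,-1]]

  r1 -= -2·r0 → [0,1,-2,-2]
  r2 -= -1·r0 → [0,0,-2,1]
  r3 -= -1·r0 → [0,-1,4,0]
  r2 -= 0·r1 → [0,0,-2,1]
  r3 -= -1·r1 → [0,0,2,-2]
  r3 -= -1·r2 → [0,0,0,-1]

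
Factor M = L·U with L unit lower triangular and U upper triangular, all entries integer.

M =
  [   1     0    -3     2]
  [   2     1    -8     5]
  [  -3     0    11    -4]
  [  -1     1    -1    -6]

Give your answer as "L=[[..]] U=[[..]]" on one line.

  R1 -= 2·R0 → [0,1,-2,1]
  R2 -= -3·R0 → [0,0,2,2]
  R3 -= -1·R0 → [0,1,-4,-4]
  R2 -= 0·R1 → [0,0,2,2]
  R3 -= 1·R1 → [0,0,-2,-5]
  R3 -= -1·R2 → [0,0,0,-3]

L=[[1,0,0,0],[2,1,0,0],[-3,0,1,0],[-1,1,-1,1]] U=[[1,0,-3,2],[0,1,-2,1],[0,0,2,2],[0,0,0,-3]]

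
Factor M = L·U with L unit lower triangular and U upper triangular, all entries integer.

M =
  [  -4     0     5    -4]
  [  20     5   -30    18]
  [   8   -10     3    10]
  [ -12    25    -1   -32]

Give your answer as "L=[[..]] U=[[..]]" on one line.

  r1 -= -5·r0 → [0,5,-5,-2]
  r2 -= -2·r0 → [0,-10,13,2]
  r3 -= 3·r0 → [0,25,-16,-20]
  r2 -= -2·r1 → [0,0,3,-2]
  r3 -= 5·r1 → [0,0,9,-10]
  r3 -= 3·r2 → [0,0,0,-4]

L=[[1,0,0,0],[-5,1,0,0],[-2,-2,1,0],[3,5,3,1]] U=[[-4,0,5,-4],[0,5,-5,-2],[0,0,3,-2],[0,0,0,-4]]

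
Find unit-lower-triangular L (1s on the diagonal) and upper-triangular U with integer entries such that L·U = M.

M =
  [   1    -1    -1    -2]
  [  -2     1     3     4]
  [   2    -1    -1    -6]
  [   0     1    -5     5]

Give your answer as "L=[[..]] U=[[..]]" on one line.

L=[[1,0,0,0],[-2,1,0,0],[2,-1,1,0],[0,-1,-2,1]] U=[[1,-1,-1,-2],[0,-1,1,0],[0,0,2,-2],[0,0,0,1]]

  row1 -= -2·row0 → [0,-1,1,0]
  row2 -= 2·row0 → [0,1,1,-2]
  row3 -= 0·row0 → [0,1,-5,5]
  row2 -= -1·row1 → [0,0,2,-2]
  row3 -= -1·row1 → [0,0,-4,5]
  row3 -= -2·row2 → [0,0,0,1]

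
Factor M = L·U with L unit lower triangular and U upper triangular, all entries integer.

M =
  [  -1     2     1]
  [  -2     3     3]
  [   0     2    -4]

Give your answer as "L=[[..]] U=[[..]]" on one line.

  R1 -= 2·R0 → [0,-1,1]
  R2 -= 0·R0 → [0,2,-4]
  R2 -= -2·R1 → [0,0,-2]

L=[[1,0,0],[2,1,0],[0,-2,1]] U=[[-1,2,1],[0,-1,1],[0,0,-2]]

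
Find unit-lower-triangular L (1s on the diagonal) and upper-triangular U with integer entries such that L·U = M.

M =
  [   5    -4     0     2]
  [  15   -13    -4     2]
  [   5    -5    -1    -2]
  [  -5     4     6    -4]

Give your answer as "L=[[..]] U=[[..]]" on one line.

  R1 -= 3·R0 → [0,-1,-4,-4]
  R2 -= 1·R0 → [0,-1,-1,-4]
  R3 -= -1·R0 → [0,0,6,-2]
  R2 -= 1·R1 → [0,0,3,0]
  R3 -= 0·R1 → [0,0,6,-2]
  R3 -= 2·R2 → [0,0,0,-2]

L=[[1,0,0,0],[3,1,0,0],[1,1,1,0],[-1,0,2,1]] U=[[5,-4,0,2],[0,-1,-4,-4],[0,0,3,0],[0,0,0,-2]]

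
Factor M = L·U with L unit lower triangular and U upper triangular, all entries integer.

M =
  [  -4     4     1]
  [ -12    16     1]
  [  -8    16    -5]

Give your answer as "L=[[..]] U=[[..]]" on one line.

L=[[1,0,0],[3,1,0],[2,2,1]] U=[[-4,4,1],[0,4,-2],[0,0,-3]]

  r1 -= 3·r0 → [0,4,-2]
  r2 -= 2·r0 → [0,8,-7]
  r2 -= 2·r1 → [0,0,-3]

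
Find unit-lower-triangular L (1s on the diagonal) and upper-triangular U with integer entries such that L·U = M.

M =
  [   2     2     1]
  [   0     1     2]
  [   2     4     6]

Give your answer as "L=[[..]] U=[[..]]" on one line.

L=[[1,0,0],[0,1,0],[1,2,1]] U=[[2,2,1],[0,1,2],[0,0,1]]

  R1 -= 0·R0 → [0,1,2]
  R2 -= 1·R0 → [0,2,5]
  R2 -= 2·R1 → [0,0,1]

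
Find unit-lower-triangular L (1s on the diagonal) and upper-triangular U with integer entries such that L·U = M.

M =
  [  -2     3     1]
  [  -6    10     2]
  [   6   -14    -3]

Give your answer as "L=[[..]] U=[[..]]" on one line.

L=[[1,0,0],[3,1,0],[-3,-5,1]] U=[[-2,3,1],[0,1,-1],[0,0,-5]]

  row1 -= 3·row0 → [0,1,-1]
  row2 -= -3·row0 → [0,-5,0]
  row2 -= -5·row1 → [0,0,-5]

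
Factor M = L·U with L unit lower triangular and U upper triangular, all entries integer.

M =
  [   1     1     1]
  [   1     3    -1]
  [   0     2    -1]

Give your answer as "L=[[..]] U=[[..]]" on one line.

  row1 -= 1·row0 → [0,2,-2]
  row2 -= 0·row0 → [0,2,-1]
  row2 -= 1·row1 → [0,0,1]

L=[[1,0,0],[1,1,0],[0,1,1]] U=[[1,1,1],[0,2,-2],[0,0,1]]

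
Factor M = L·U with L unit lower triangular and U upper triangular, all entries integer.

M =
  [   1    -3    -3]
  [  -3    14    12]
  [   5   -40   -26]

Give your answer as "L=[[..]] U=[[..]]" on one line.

L=[[1,0,0],[-3,1,0],[5,-5,1]] U=[[1,-3,-3],[0,5,3],[0,0,4]]

  row1 -= -3·row0 → [0,5,3]
  row2 -= 5·row0 → [0,-25,-11]
  row2 -= -5·row1 → [0,0,4]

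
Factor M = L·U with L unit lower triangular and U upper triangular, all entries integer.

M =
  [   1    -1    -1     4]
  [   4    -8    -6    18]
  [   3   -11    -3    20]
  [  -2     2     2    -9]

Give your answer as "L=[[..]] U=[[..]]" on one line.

  R1 -= 4·R0 → [0,-4,-2,2]
  R2 -= 3·R0 → [0,-8,0,8]
  R3 -= -2·R0 → [0,0,0,-1]
  R2 -= 2·R1 → [0,0,4,4]
  R3 -= 0·R1 → [0,0,0,-1]
  R3 -= 0·R2 → [0,0,0,-1]

L=[[1,0,0,0],[4,1,0,0],[3,2,1,0],[-2,0,0,1]] U=[[1,-1,-1,4],[0,-4,-2,2],[0,0,4,4],[0,0,0,-1]]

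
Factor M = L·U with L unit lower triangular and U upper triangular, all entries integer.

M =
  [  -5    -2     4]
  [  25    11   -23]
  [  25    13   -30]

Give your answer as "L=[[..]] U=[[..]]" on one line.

L=[[1,0,0],[-5,1,0],[-5,3,1]] U=[[-5,-2,4],[0,1,-3],[0,0,-1]]

  R1 -= -5·R0 → [0,1,-3]
  R2 -= -5·R0 → [0,3,-10]
  R2 -= 3·R1 → [0,0,-1]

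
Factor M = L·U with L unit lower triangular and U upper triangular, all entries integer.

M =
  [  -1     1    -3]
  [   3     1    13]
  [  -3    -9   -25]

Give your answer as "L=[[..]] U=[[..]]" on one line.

L=[[1,0,0],[-3,1,0],[3,-3,1]] U=[[-1,1,-3],[0,4,4],[0,0,-4]]

  row1 -= -3·row0 → [0,4,4]
  row2 -= 3·row0 → [0,-12,-16]
  row2 -= -3·row1 → [0,0,-4]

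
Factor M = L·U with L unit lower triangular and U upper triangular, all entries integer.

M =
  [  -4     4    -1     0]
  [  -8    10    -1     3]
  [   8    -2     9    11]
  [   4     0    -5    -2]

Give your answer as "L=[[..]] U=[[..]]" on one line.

  r1 -= 2·r0 → [0,2,1,3]
  r2 -= -2·r0 → [0,6,7,11]
  r3 -= -1·r0 → [0,4,-6,-2]
  r2 -= 3·r1 → [0,0,4,2]
  r3 -= 2·r1 → [0,0,-8,-8]
  r3 -= -2·r2 → [0,0,0,-4]

L=[[1,0,0,0],[2,1,0,0],[-2,3,1,0],[-1,2,-2,1]] U=[[-4,4,-1,0],[0,2,1,3],[0,0,4,2],[0,0,0,-4]]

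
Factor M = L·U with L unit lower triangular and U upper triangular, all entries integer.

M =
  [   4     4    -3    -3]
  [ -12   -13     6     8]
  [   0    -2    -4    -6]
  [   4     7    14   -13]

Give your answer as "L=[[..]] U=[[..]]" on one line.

L=[[1,0,0,0],[-3,1,0,0],[0,2,1,0],[1,-3,4,1]] U=[[4,4,-3,-3],[0,-1,-3,-1],[0,0,2,-4],[0,0,0,3]]

  row1 -= -3·row0 → [0,-1,-3,-1]
  row2 -= 0·row0 → [0,-2,-4,-6]
  row3 -= 1·row0 → [0,3,17,-10]
  row2 -= 2·row1 → [0,0,2,-4]
  row3 -= -3·row1 → [0,0,8,-13]
  row3 -= 4·row2 → [0,0,0,3]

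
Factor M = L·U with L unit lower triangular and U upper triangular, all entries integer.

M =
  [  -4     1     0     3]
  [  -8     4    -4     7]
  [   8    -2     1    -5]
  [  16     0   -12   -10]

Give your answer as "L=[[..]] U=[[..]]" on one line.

  R1 -= 2·R0 → [0,2,-4,1]
  R2 -= -2·R0 → [0,0,1,1]
  R3 -= -4·R0 → [0,4,-12,2]
  R2 -= 0·R1 → [0,0,1,1]
  R3 -= 2·R1 → [0,0,-4,0]
  R3 -= -4·R2 → [0,0,0,4]

L=[[1,0,0,0],[2,1,0,0],[-2,0,1,0],[-4,2,-4,1]] U=[[-4,1,0,3],[0,2,-4,1],[0,0,1,1],[0,0,0,4]]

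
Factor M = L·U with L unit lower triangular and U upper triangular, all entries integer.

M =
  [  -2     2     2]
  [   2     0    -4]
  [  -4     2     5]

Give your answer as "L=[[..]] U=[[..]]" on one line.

L=[[1,0,0],[-1,1,0],[2,-1,1]] U=[[-2,2,2],[0,2,-2],[0,0,-1]]

  R1 -= -1·R0 → [0,2,-2]
  R2 -= 2·R0 → [0,-2,1]
  R2 -= -1·R1 → [0,0,-1]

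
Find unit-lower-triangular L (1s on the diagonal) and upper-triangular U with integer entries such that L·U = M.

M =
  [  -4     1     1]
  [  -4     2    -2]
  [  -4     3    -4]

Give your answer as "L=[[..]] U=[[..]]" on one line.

  r1 -= 1·r0 → [0,1,-3]
  r2 -= 1·r0 → [0,2,-5]
  r2 -= 2·r1 → [0,0,1]

L=[[1,0,0],[1,1,0],[1,2,1]] U=[[-4,1,1],[0,1,-3],[0,0,1]]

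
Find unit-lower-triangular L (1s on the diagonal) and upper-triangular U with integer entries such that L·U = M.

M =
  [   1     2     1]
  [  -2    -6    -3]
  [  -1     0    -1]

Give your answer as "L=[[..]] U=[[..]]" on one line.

L=[[1,0,0],[-2,1,0],[-1,-1,1]] U=[[1,2,1],[0,-2,-1],[0,0,-1]]

  row1 -= -2·row0 → [0,-2,-1]
  row2 -= -1·row0 → [0,2,0]
  row2 -= -1·row1 → [0,0,-1]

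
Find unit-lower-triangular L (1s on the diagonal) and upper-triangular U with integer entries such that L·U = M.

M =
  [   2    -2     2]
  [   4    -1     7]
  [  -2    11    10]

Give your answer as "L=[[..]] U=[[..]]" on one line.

L=[[1,0,0],[2,1,0],[-1,3,1]] U=[[2,-2,2],[0,3,3],[0,0,3]]

  R1 -= 2·R0 → [0,3,3]
  R2 -= -1·R0 → [0,9,12]
  R2 -= 3·R1 → [0,0,3]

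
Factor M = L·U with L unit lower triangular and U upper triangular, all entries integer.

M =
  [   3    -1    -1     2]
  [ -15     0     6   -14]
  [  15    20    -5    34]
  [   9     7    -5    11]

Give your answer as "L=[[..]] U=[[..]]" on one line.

L=[[1,0,0,0],[-5,1,0,0],[5,-5,1,0],[3,-2,0,1]] U=[[3,-1,-1,2],[0,-5,1,-4],[0,0,5,4],[0,0,0,-3]]

  R1 -= -5·R0 → [0,-5,1,-4]
  R2 -= 5·R0 → [0,25,0,24]
  R3 -= 3·R0 → [0,10,-2,5]
  R2 -= -5·R1 → [0,0,5,4]
  R3 -= -2·R1 → [0,0,0,-3]
  R3 -= 0·R2 → [0,0,0,-3]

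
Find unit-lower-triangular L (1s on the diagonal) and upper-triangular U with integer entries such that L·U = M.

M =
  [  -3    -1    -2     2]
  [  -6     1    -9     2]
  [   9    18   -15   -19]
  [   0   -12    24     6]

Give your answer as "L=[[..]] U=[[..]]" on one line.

  R1 -= 2·R0 → [0,3,-5,-2]
  R2 -= -3·R0 → [0,15,-21,-13]
  R3 -= 0·R0 → [0,-12,24,6]
  R2 -= 5·R1 → [0,0,4,-3]
  R3 -= -4·R1 → [0,0,4,-2]
  R3 -= 1·R2 → [0,0,0,1]

L=[[1,0,0,0],[2,1,0,0],[-3,5,1,0],[0,-4,1,1]] U=[[-3,-1,-2,2],[0,3,-5,-2],[0,0,4,-3],[0,0,0,1]]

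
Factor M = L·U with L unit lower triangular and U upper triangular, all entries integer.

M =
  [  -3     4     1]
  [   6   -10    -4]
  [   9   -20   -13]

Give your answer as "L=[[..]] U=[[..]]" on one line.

L=[[1,0,0],[-2,1,0],[-3,4,1]] U=[[-3,4,1],[0,-2,-2],[0,0,-2]]

  R1 -= -2·R0 → [0,-2,-2]
  R2 -= -3·R0 → [0,-8,-10]
  R2 -= 4·R1 → [0,0,-2]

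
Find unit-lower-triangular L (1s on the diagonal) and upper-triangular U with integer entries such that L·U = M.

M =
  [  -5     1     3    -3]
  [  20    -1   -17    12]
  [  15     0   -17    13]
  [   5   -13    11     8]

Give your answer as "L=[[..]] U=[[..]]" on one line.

L=[[1,0,0,0],[-4,1,0,0],[-3,1,1,0],[-1,-4,2,1]] U=[[-5,1,3,-3],[0,3,-5,0],[0,0,-3,4],[0,0,0,-3]]

  row1 -= -4·row0 → [0,3,-5,0]
  row2 -= -3·row0 → [0,3,-8,4]
  row3 -= -1·row0 → [0,-12,14,5]
  row2 -= 1·row1 → [0,0,-3,4]
  row3 -= -4·row1 → [0,0,-6,5]
  row3 -= 2·row2 → [0,0,0,-3]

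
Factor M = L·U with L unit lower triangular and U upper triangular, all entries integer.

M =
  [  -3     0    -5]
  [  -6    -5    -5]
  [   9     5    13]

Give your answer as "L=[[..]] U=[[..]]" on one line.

  row1 -= 2·row0 → [0,-5,5]
  row2 -= -3·row0 → [0,5,-2]
  row2 -= -1·row1 → [0,0,3]

L=[[1,0,0],[2,1,0],[-3,-1,1]] U=[[-3,0,-5],[0,-5,5],[0,0,3]]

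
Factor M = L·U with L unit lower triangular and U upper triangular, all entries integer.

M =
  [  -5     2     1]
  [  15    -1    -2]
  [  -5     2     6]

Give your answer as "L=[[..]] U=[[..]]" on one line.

L=[[1,0,0],[-3,1,0],[1,0,1]] U=[[-5,2,1],[0,5,1],[0,0,5]]

  row1 -= -3·row0 → [0,5,1]
  row2 -= 1·row0 → [0,0,5]
  row2 -= 0·row1 → [0,0,5]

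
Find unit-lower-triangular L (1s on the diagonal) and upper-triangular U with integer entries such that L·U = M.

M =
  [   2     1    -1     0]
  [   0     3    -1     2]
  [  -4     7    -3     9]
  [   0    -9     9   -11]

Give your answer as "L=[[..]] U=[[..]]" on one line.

  r1 -= 0·r0 → [0,3,-1,2]
  r2 -= -2·r0 → [0,9,-5,9]
  r3 -= 0·r0 → [0,-9,9,-11]
  r2 -= 3·r1 → [0,0,-2,3]
  r3 -= -3·r1 → [0,0,6,-5]
  r3 -= -3·r2 → [0,0,0,4]

L=[[1,0,0,0],[0,1,0,0],[-2,3,1,0],[0,-3,-3,1]] U=[[2,1,-1,0],[0,3,-1,2],[0,0,-2,3],[0,0,0,4]]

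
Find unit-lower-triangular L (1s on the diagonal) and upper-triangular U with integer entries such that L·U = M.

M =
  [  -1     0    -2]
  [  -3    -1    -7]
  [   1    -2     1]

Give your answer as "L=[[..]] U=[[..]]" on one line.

L=[[1,0,0],[3,1,0],[-1,2,1]] U=[[-1,0,-2],[0,-1,-1],[0,0,1]]

  R1 -= 3·R0 → [0,-1,-1]
  R2 -= -1·R0 → [0,-2,-1]
  R2 -= 2·R1 → [0,0,1]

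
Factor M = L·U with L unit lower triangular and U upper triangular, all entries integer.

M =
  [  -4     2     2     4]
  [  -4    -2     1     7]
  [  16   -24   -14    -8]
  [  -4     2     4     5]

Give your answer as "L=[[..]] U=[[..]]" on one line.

  row1 -= 1·row0 → [0,-4,-1,3]
  row2 -= -4·row0 → [0,-16,-6,8]
  row3 -= 1·row0 → [0,0,2,1]
  row2 -= 4·row1 → [0,0,-2,-4]
  row3 -= 0·row1 → [0,0,2,1]
  row3 -= -1·row2 → [0,0,0,-3]

L=[[1,0,0,0],[1,1,0,0],[-4,4,1,0],[1,0,-1,1]] U=[[-4,2,2,4],[0,-4,-1,3],[0,0,-2,-4],[0,0,0,-3]]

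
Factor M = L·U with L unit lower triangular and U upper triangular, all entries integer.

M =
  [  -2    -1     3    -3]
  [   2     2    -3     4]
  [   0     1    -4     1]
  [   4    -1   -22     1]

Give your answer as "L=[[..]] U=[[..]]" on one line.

  row1 -= -1·row0 → [0,1,0,1]
  row2 -= 0·row0 → [0,1,-4,1]
  row3 -= -2·row0 → [0,-3,-16,-5]
  row2 -= 1·row1 → [0,0,-4,0]
  row3 -= -3·row1 → [0,0,-16,-2]
  row3 -= 4·row2 → [0,0,0,-2]

L=[[1,0,0,0],[-1,1,0,0],[0,1,1,0],[-2,-3,4,1]] U=[[-2,-1,3,-3],[0,1,0,1],[0,0,-4,0],[0,0,0,-2]]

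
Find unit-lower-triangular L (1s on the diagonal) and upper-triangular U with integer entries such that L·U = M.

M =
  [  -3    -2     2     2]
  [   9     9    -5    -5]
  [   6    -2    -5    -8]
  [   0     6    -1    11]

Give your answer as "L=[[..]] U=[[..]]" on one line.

L=[[1,0,0,0],[-3,1,0,0],[-2,-2,1,0],[0,2,-3,1]] U=[[-3,-2,2,2],[0,3,1,1],[0,0,1,-2],[0,0,0,3]]

  r1 -= -3·r0 → [0,3,1,1]
  r2 -= -2·r0 → [0,-6,-1,-4]
  r3 -= 0·r0 → [0,6,-1,11]
  r2 -= -2·r1 → [0,0,1,-2]
  r3 -= 2·r1 → [0,0,-3,9]
  r3 -= -3·r2 → [0,0,0,3]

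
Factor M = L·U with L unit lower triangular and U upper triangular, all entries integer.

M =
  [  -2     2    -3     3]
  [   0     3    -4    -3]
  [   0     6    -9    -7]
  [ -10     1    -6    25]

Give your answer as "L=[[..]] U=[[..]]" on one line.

L=[[1,0,0,0],[0,1,0,0],[0,2,1,0],[5,-3,3,1]] U=[[-2,2,-3,3],[0,3,-4,-3],[0,0,-1,-1],[0,0,0,4]]

  R1 -= 0·R0 → [0,3,-4,-3]
  R2 -= 0·R0 → [0,6,-9,-7]
  R3 -= 5·R0 → [0,-9,9,10]
  R2 -= 2·R1 → [0,0,-1,-1]
  R3 -= -3·R1 → [0,0,-3,1]
  R3 -= 3·R2 → [0,0,0,4]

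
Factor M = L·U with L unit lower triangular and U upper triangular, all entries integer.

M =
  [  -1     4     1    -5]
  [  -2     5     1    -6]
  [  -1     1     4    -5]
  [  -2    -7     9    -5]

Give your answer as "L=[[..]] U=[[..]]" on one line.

  R1 -= 2·R0 → [0,-3,-1,4]
  R2 -= 1·R0 → [0,-3,3,0]
  R3 -= 2·R0 → [0,-15,7,5]
  R2 -= 1·R1 → [0,0,4,-4]
  R3 -= 5·R1 → [0,0,12,-15]
  R3 -= 3·R2 → [0,0,0,-3]

L=[[1,0,0,0],[2,1,0,0],[1,1,1,0],[2,5,3,1]] U=[[-1,4,1,-5],[0,-3,-1,4],[0,0,4,-4],[0,0,0,-3]]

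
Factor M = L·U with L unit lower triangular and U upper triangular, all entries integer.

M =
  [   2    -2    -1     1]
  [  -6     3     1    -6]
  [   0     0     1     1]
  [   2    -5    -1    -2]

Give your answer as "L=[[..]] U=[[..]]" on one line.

L=[[1,0,0,0],[-3,1,0,0],[0,0,1,0],[1,1,2,1]] U=[[2,-2,-1,1],[0,-3,-2,-3],[0,0,1,1],[0,0,0,-2]]

  R1 -= -3·R0 → [0,-3,-2,-3]
  R2 -= 0·R0 → [0,0,1,1]
  R3 -= 1·R0 → [0,-3,0,-3]
  R2 -= 0·R1 → [0,0,1,1]
  R3 -= 1·R1 → [0,0,2,0]
  R3 -= 2·R2 → [0,0,0,-2]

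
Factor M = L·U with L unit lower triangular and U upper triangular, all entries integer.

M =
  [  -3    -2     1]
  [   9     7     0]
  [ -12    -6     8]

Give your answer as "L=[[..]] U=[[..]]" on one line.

L=[[1,0,0],[-3,1,0],[4,2,1]] U=[[-3,-2,1],[0,1,3],[0,0,-2]]

  row1 -= -3·row0 → [0,1,3]
  row2 -= 4·row0 → [0,2,4]
  row2 -= 2·row1 → [0,0,-2]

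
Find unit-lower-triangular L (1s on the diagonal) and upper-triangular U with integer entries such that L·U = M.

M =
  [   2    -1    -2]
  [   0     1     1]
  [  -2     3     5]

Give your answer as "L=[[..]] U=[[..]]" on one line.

L=[[1,0,0],[0,1,0],[-1,2,1]] U=[[2,-1,-2],[0,1,1],[0,0,1]]

  r1 -= 0·r0 → [0,1,1]
  r2 -= -1·r0 → [0,2,3]
  r2 -= 2·r1 → [0,0,1]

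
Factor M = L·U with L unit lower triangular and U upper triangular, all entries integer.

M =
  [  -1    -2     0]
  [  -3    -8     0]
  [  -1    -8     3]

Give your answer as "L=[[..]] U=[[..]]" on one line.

  r1 -= 3·r0 → [0,-2,0]
  r2 -= 1·r0 → [0,-6,3]
  r2 -= 3·r1 → [0,0,3]

L=[[1,0,0],[3,1,0],[1,3,1]] U=[[-1,-2,0],[0,-2,0],[0,0,3]]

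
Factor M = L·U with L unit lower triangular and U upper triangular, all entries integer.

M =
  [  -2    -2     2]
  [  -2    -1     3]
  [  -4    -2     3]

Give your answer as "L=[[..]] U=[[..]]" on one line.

  r1 -= 1·r0 → [0,1,1]
  r2 -= 2·r0 → [0,2,-1]
  r2 -= 2·r1 → [0,0,-3]

L=[[1,0,0],[1,1,0],[2,2,1]] U=[[-2,-2,2],[0,1,1],[0,0,-3]]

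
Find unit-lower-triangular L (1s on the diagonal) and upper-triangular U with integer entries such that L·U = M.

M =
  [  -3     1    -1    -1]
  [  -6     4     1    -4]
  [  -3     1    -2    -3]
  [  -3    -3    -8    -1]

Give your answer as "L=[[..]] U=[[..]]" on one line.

  r1 -= 2·r0 → [0,2,3,-2]
  r2 -= 1·r0 → [0,0,-1,-2]
  r3 -= 1·r0 → [0,-4,-7,0]
  r2 -= 0·r1 → [0,0,-1,-2]
  r3 -= -2·r1 → [0,0,-1,-4]
  r3 -= 1·r2 → [0,0,0,-2]

L=[[1,0,0,0],[2,1,0,0],[1,0,1,0],[1,-2,1,1]] U=[[-3,1,-1,-1],[0,2,3,-2],[0,0,-1,-2],[0,0,0,-2]]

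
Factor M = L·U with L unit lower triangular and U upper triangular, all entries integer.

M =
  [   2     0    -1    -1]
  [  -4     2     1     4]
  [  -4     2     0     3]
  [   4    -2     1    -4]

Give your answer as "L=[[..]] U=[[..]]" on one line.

L=[[1,0,0,0],[-2,1,0,0],[-2,1,1,0],[2,-1,-2,1]] U=[[2,0,-1,-1],[0,2,-1,2],[0,0,-1,-1],[0,0,0,-2]]

  R1 -= -2·R0 → [0,2,-1,2]
  R2 -= -2·R0 → [0,2,-2,1]
  R3 -= 2·R0 → [0,-2,3,-2]
  R2 -= 1·R1 → [0,0,-1,-1]
  R3 -= -1·R1 → [0,0,2,0]
  R3 -= -2·R2 → [0,0,0,-2]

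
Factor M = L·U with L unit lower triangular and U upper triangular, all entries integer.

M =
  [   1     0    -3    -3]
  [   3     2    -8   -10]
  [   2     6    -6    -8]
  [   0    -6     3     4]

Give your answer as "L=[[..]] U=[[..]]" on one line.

L=[[1,0,0,0],[3,1,0,0],[2,3,1,0],[0,-3,-2,1]] U=[[1,0,-3,-3],[0,2,1,-1],[0,0,-3,1],[0,0,0,3]]

  R1 -= 3·R0 → [0,2,1,-1]
  R2 -= 2·R0 → [0,6,0,-2]
  R3 -= 0·R0 → [0,-6,3,4]
  R2 -= 3·R1 → [0,0,-3,1]
  R3 -= -3·R1 → [0,0,6,1]
  R3 -= -2·R2 → [0,0,0,3]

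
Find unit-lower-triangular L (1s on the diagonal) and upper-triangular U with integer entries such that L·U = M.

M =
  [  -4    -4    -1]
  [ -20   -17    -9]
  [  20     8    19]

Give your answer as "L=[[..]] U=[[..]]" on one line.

  r1 -= 5·r0 → [0,3,-4]
  r2 -= -5·r0 → [0,-12,14]
  r2 -= -4·r1 → [0,0,-2]

L=[[1,0,0],[5,1,0],[-5,-4,1]] U=[[-4,-4,-1],[0,3,-4],[0,0,-2]]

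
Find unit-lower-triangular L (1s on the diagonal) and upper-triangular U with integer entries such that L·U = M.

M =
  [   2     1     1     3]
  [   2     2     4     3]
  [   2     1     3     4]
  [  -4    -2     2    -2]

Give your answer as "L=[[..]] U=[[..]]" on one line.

L=[[1,0,0,0],[1,1,0,0],[1,0,1,0],[-2,0,2,1]] U=[[2,1,1,3],[0,1,3,0],[0,0,2,1],[0,0,0,2]]

  r1 -= 1·r0 → [0,1,3,0]
  r2 -= 1·r0 → [0,0,2,1]
  r3 -= -2·r0 → [0,0,4,4]
  r2 -= 0·r1 → [0,0,2,1]
  r3 -= 0·r1 → [0,0,4,4]
  r3 -= 2·r2 → [0,0,0,2]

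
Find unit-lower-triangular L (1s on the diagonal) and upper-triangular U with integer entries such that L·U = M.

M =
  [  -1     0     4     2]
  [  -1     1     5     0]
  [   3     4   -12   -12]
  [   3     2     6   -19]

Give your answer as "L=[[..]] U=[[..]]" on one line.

L=[[1,0,0,0],[1,1,0,0],[-3,4,1,0],[-3,2,-4,1]] U=[[-1,0,4,2],[0,1,1,-2],[0,0,-4,2],[0,0,0,-1]]

  r1 -= 1·r0 → [0,1,1,-2]
  r2 -= -3·r0 → [0,4,0,-6]
  r3 -= -3·r0 → [0,2,18,-13]
  r2 -= 4·r1 → [0,0,-4,2]
  r3 -= 2·r1 → [0,0,16,-9]
  r3 -= -4·r2 → [0,0,0,-1]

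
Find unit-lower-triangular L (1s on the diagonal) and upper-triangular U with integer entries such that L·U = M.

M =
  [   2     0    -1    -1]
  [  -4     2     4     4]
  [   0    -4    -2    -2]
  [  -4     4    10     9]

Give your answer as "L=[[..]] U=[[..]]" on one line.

L=[[1,0,0,0],[-2,1,0,0],[0,-2,1,0],[-2,2,2,1]] U=[[2,0,-1,-1],[0,2,2,2],[0,0,2,2],[0,0,0,-1]]

  row1 -= -2·row0 → [0,2,2,2]
  row2 -= 0·row0 → [0,-4,-2,-2]
  row3 -= -2·row0 → [0,4,8,7]
  row2 -= -2·row1 → [0,0,2,2]
  row3 -= 2·row1 → [0,0,4,3]
  row3 -= 2·row2 → [0,0,0,-1]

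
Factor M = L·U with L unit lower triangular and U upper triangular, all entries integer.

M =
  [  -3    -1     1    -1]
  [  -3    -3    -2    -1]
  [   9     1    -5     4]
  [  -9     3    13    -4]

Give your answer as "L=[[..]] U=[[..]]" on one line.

  R1 -= 1·R0 → [0,-2,-3,0]
  R2 -= -3·R0 → [0,-2,-2,1]
  R3 -= 3·R0 → [0,6,10,-1]
  R2 -= 1·R1 → [0,0,1,1]
  R3 -= -3·R1 → [0,0,1,-1]
  R3 -= 1·R2 → [0,0,0,-2]

L=[[1,0,0,0],[1,1,0,0],[-3,1,1,0],[3,-3,1,1]] U=[[-3,-1,1,-1],[0,-2,-3,0],[0,0,1,1],[0,0,0,-2]]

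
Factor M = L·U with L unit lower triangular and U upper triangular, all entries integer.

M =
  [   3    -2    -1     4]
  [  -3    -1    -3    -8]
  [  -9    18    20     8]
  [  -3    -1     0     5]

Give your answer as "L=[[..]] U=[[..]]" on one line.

  row1 -= -1·row0 → [0,-3,-4,-4]
  row2 -= -3·row0 → [0,12,17,20]
  row3 -= -1·row0 → [0,-3,-1,9]
  row2 -= -4·row1 → [0,0,1,4]
  row3 -= 1·row1 → [0,0,3,13]
  row3 -= 3·row2 → [0,0,0,1]

L=[[1,0,0,0],[-1,1,0,0],[-3,-4,1,0],[-1,1,3,1]] U=[[3,-2,-1,4],[0,-3,-4,-4],[0,0,1,4],[0,0,0,1]]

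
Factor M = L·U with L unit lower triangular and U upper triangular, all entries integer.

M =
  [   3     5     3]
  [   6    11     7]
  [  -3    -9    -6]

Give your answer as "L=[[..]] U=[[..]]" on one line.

  R1 -= 2·R0 → [0,1,1]
  R2 -= -1·R0 → [0,-4,-3]
  R2 -= -4·R1 → [0,0,1]

L=[[1,0,0],[2,1,0],[-1,-4,1]] U=[[3,5,3],[0,1,1],[0,0,1]]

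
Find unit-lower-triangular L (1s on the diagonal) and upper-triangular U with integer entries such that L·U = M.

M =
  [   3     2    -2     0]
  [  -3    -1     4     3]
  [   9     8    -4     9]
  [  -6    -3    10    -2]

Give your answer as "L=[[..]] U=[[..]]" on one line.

L=[[1,0,0,0],[-1,1,0,0],[3,2,1,0],[-2,1,-2,1]] U=[[3,2,-2,0],[0,1,2,3],[0,0,-2,3],[0,0,0,1]]

  r1 -= -1·r0 → [0,1,2,3]
  r2 -= 3·r0 → [0,2,2,9]
  r3 -= -2·r0 → [0,1,6,-2]
  r2 -= 2·r1 → [0,0,-2,3]
  r3 -= 1·r1 → [0,0,4,-5]
  r3 -= -2·r2 → [0,0,0,1]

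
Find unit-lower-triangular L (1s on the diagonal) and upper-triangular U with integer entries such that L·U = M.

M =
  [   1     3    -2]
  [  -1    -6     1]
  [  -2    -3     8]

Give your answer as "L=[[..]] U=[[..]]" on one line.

L=[[1,0,0],[-1,1,0],[-2,-1,1]] U=[[1,3,-2],[0,-3,-1],[0,0,3]]

  R1 -= -1·R0 → [0,-3,-1]
  R2 -= -2·R0 → [0,3,4]
  R2 -= -1·R1 → [0,0,3]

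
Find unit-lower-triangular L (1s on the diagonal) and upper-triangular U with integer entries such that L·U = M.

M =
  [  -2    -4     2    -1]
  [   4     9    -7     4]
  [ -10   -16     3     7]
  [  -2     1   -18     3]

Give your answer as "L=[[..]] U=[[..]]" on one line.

L=[[1,0,0,0],[-2,1,0,0],[5,4,1,0],[1,5,-1,1]] U=[[-2,-4,2,-1],[0,1,-3,2],[0,0,5,4],[0,0,0,-2]]

  row1 -= -2·row0 → [0,1,-3,2]
  row2 -= 5·row0 → [0,4,-7,12]
  row3 -= 1·row0 → [0,5,-20,4]
  row2 -= 4·row1 → [0,0,5,4]
  row3 -= 5·row1 → [0,0,-5,-6]
  row3 -= -1·row2 → [0,0,0,-2]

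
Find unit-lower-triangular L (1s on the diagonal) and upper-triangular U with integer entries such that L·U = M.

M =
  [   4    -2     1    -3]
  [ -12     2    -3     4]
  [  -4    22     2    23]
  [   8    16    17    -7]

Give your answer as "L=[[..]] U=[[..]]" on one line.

  row1 -= -3·row0 → [0,-4,0,-5]
  row2 -= -1·row0 → [0,20,3,20]
  row3 -= 2·row0 → [0,20,15,-1]
  row2 -= -5·row1 → [0,0,3,-5]
  row3 -= -5·row1 → [0,0,15,-26]
  row3 -= 5·row2 → [0,0,0,-1]

L=[[1,0,0,0],[-3,1,0,0],[-1,-5,1,0],[2,-5,5,1]] U=[[4,-2,1,-3],[0,-4,0,-5],[0,0,3,-5],[0,0,0,-1]]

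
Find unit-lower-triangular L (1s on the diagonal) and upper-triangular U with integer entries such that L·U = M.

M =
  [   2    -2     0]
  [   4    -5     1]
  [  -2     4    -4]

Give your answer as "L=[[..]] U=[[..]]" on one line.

L=[[1,0,0],[2,1,0],[-1,-2,1]] U=[[2,-2,0],[0,-1,1],[0,0,-2]]

  r1 -= 2·r0 → [0,-1,1]
  r2 -= -1·r0 → [0,2,-4]
  r2 -= -2·r1 → [0,0,-2]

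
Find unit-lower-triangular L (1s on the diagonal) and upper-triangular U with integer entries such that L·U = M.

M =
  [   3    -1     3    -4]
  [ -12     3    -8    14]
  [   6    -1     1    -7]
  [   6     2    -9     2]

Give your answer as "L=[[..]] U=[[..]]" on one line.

  row1 -= -4·row0 → [0,-1,4,-2]
  row2 -= 2·row0 → [0,1,-5,1]
  row3 -= 2·row0 → [0,4,-15,10]
  row2 -= -1·row1 → [0,0,-1,-1]
  row3 -= -4·row1 → [0,0,1,2]
  row3 -= -1·row2 → [0,0,0,1]

L=[[1,0,0,0],[-4,1,0,0],[2,-1,1,0],[2,-4,-1,1]] U=[[3,-1,3,-4],[0,-1,4,-2],[0,0,-1,-1],[0,0,0,1]]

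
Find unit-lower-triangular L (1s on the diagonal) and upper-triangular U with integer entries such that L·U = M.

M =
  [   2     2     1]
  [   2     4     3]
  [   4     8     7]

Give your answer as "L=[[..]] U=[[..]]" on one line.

  R1 -= 1·R0 → [0,2,2]
  R2 -= 2·R0 → [0,4,5]
  R2 -= 2·R1 → [0,0,1]

L=[[1,0,0],[1,1,0],[2,2,1]] U=[[2,2,1],[0,2,2],[0,0,1]]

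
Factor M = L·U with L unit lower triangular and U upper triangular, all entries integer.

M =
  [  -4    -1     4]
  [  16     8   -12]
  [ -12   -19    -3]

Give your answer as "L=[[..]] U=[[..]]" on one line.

  R1 -= -4·R0 → [0,4,4]
  R2 -= 3·R0 → [0,-16,-15]
  R2 -= -4·R1 → [0,0,1]

L=[[1,0,0],[-4,1,0],[3,-4,1]] U=[[-4,-1,4],[0,4,4],[0,0,1]]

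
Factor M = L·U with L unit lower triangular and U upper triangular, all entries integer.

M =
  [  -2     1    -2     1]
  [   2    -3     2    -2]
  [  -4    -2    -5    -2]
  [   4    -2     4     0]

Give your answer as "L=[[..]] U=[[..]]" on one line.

L=[[1,0,0,0],[-1,1,0,0],[2,2,1,0],[-2,0,0,1]] U=[[-2,1,-2,1],[0,-2,0,-1],[0,0,-1,-2],[0,0,0,2]]

  R1 -= -1·R0 → [0,-2,0,-1]
  R2 -= 2·R0 → [0,-4,-1,-4]
  R3 -= -2·R0 → [0,0,0,2]
  R2 -= 2·R1 → [0,0,-1,-2]
  R3 -= 0·R1 → [0,0,0,2]
  R3 -= 0·R2 → [0,0,0,2]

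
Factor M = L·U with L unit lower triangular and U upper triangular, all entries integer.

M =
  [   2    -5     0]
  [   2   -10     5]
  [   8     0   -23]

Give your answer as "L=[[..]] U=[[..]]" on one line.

L=[[1,0,0],[1,1,0],[4,-4,1]] U=[[2,-5,0],[0,-5,5],[0,0,-3]]

  row1 -= 1·row0 → [0,-5,5]
  row2 -= 4·row0 → [0,20,-23]
  row2 -= -4·row1 → [0,0,-3]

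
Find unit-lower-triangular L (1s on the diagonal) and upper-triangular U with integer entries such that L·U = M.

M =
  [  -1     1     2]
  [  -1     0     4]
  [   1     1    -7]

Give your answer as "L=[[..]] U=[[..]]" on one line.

  R1 -= 1·R0 → [0,-1,2]
  R2 -= -1·R0 → [0,2,-5]
  R2 -= -2·R1 → [0,0,-1]

L=[[1,0,0],[1,1,0],[-1,-2,1]] U=[[-1,1,2],[0,-1,2],[0,0,-1]]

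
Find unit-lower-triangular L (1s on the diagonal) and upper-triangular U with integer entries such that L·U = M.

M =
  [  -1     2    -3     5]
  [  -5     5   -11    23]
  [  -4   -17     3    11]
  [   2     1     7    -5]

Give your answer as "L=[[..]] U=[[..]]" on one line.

  row1 -= 5·row0 → [0,-5,4,-2]
  row2 -= 4·row0 → [0,-25,15,-9]
  row3 -= -2·row0 → [0,5,1,5]
  row2 -= 5·row1 → [0,0,-5,1]
  row3 -= -1·row1 → [0,0,5,3]
  row3 -= -1·row2 → [0,0,0,4]

L=[[1,0,0,0],[5,1,0,0],[4,5,1,0],[-2,-1,-1,1]] U=[[-1,2,-3,5],[0,-5,4,-2],[0,0,-5,1],[0,0,0,4]]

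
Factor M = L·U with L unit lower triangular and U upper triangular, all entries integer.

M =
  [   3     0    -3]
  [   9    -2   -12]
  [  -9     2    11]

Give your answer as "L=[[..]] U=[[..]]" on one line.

  r1 -= 3·r0 → [0,-2,-3]
  r2 -= -3·r0 → [0,2,2]
  r2 -= -1·r1 → [0,0,-1]

L=[[1,0,0],[3,1,0],[-3,-1,1]] U=[[3,0,-3],[0,-2,-3],[0,0,-1]]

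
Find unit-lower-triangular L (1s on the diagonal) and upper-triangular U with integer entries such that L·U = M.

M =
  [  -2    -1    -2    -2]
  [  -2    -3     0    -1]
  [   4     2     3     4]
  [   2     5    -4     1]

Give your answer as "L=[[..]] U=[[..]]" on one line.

L=[[1,0,0,0],[1,1,0,0],[-2,0,1,0],[-1,-2,2,1]] U=[[-2,-1,-2,-2],[0,-2,2,1],[0,0,-1,0],[0,0,0,1]]

  row1 -= 1·row0 → [0,-2,2,1]
  row2 -= -2·row0 → [0,0,-1,0]
  row3 -= -1·row0 → [0,4,-6,-1]
  row2 -= 0·row1 → [0,0,-1,0]
  row3 -= -2·row1 → [0,0,-2,1]
  row3 -= 2·row2 → [0,0,0,1]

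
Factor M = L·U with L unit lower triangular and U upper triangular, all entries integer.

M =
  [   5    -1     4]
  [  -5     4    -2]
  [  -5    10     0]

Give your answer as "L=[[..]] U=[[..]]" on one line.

  R1 -= -1·R0 → [0,3,2]
  R2 -= -1·R0 → [0,9,4]
  R2 -= 3·R1 → [0,0,-2]

L=[[1,0,0],[-1,1,0],[-1,3,1]] U=[[5,-1,4],[0,3,2],[0,0,-2]]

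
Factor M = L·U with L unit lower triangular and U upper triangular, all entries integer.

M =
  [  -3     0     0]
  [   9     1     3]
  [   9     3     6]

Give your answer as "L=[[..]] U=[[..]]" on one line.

  r1 -= -3·r0 → [0,1,3]
  r2 -= -3·r0 → [0,3,6]
  r2 -= 3·r1 → [0,0,-3]

L=[[1,0,0],[-3,1,0],[-3,3,1]] U=[[-3,0,0],[0,1,3],[0,0,-3]]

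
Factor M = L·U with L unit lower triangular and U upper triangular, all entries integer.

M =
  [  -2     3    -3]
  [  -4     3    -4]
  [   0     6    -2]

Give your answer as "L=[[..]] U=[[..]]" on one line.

  R1 -= 2·R0 → [0,-3,2]
  R2 -= 0·R0 → [0,6,-2]
  R2 -= -2·R1 → [0,0,2]

L=[[1,0,0],[2,1,0],[0,-2,1]] U=[[-2,3,-3],[0,-3,2],[0,0,2]]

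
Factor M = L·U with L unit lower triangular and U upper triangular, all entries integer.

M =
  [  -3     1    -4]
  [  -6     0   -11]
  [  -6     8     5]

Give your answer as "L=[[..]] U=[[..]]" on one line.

L=[[1,0,0],[2,1,0],[2,-3,1]] U=[[-3,1,-4],[0,-2,-3],[0,0,4]]

  r1 -= 2·r0 → [0,-2,-3]
  r2 -= 2·r0 → [0,6,13]
  r2 -= -3·r1 → [0,0,4]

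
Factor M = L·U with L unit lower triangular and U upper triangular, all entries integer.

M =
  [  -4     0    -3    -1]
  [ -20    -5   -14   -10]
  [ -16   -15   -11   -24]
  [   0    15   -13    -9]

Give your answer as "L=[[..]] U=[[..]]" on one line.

L=[[1,0,0,0],[5,1,0,0],[4,3,1,0],[0,-3,5,1]] U=[[-4,0,-3,-1],[0,-5,1,-5],[0,0,-2,-5],[0,0,0,1]]

  R1 -= 5·R0 → [0,-5,1,-5]
  R2 -= 4·R0 → [0,-15,1,-20]
  R3 -= 0·R0 → [0,15,-13,-9]
  R2 -= 3·R1 → [0,0,-2,-5]
  R3 -= -3·R1 → [0,0,-10,-24]
  R3 -= 5·R2 → [0,0,0,1]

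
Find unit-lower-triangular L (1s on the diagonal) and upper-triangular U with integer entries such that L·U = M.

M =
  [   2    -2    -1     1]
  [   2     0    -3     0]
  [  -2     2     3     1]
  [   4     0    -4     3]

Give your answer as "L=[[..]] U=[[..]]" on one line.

L=[[1,0,0,0],[1,1,0,0],[-1,0,1,0],[2,2,1,1]] U=[[2,-2,-1,1],[0,2,-2,-1],[0,0,2,2],[0,0,0,1]]

  r1 -= 1·r0 → [0,2,-2,-1]
  r2 -= -1·r0 → [0,0,2,2]
  r3 -= 2·r0 → [0,4,-2,1]
  r2 -= 0·r1 → [0,0,2,2]
  r3 -= 2·r1 → [0,0,2,3]
  r3 -= 1·r2 → [0,0,0,1]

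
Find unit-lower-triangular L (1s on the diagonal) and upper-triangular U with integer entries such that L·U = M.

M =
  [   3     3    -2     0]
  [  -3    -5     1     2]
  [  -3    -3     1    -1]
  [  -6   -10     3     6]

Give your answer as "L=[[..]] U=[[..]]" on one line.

  row1 -= -1·row0 → [0,-2,-1,2]
  row2 -= -1·row0 → [0,0,-1,-1]
  row3 -= -2·row0 → [0,-4,-1,6]
  row2 -= 0·row1 → [0,0,-1,-1]
  row3 -= 2·row1 → [0,0,1,2]
  row3 -= -1·row2 → [0,0,0,1]

L=[[1,0,0,0],[-1,1,0,0],[-1,0,1,0],[-2,2,-1,1]] U=[[3,3,-2,0],[0,-2,-1,2],[0,0,-1,-1],[0,0,0,1]]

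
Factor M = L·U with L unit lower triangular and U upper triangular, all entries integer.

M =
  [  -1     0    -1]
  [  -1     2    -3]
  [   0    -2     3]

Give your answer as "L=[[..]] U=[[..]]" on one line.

  r1 -= 1·r0 → [0,2,-2]
  r2 -= 0·r0 → [0,-2,3]
  r2 -= -1·r1 → [0,0,1]

L=[[1,0,0],[1,1,0],[0,-1,1]] U=[[-1,0,-1],[0,2,-2],[0,0,1]]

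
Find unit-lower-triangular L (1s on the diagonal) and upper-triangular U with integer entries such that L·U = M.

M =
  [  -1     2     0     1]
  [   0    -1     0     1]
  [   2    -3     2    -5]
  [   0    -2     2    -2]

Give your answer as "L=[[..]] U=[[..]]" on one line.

  row1 -= 0·row0 → [0,-1,0,1]
  row2 -= -2·row0 → [0,1,2,-3]
  row3 -= 0·row0 → [0,-2,2,-2]
  row2 -= -1·row1 → [0,0,2,-2]
  row3 -= 2·row1 → [0,0,2,-4]
  row3 -= 1·row2 → [0,0,0,-2]

L=[[1,0,0,0],[0,1,0,0],[-2,-1,1,0],[0,2,1,1]] U=[[-1,2,0,1],[0,-1,0,1],[0,0,2,-2],[0,0,0,-2]]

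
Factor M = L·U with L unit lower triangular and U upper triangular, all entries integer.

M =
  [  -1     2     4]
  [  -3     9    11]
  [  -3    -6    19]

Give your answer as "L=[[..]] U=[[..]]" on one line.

  R1 -= 3·R0 → [0,3,-1]
  R2 -= 3·R0 → [0,-12,7]
  R2 -= -4·R1 → [0,0,3]

L=[[1,0,0],[3,1,0],[3,-4,1]] U=[[-1,2,4],[0,3,-1],[0,0,3]]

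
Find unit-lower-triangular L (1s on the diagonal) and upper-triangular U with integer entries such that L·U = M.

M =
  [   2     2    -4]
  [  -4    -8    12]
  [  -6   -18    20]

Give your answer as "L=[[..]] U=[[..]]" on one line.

  R1 -= -2·R0 → [0,-4,4]
  R2 -= -3·R0 → [0,-12,8]
  R2 -= 3·R1 → [0,0,-4]

L=[[1,0,0],[-2,1,0],[-3,3,1]] U=[[2,2,-4],[0,-4,4],[0,0,-4]]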